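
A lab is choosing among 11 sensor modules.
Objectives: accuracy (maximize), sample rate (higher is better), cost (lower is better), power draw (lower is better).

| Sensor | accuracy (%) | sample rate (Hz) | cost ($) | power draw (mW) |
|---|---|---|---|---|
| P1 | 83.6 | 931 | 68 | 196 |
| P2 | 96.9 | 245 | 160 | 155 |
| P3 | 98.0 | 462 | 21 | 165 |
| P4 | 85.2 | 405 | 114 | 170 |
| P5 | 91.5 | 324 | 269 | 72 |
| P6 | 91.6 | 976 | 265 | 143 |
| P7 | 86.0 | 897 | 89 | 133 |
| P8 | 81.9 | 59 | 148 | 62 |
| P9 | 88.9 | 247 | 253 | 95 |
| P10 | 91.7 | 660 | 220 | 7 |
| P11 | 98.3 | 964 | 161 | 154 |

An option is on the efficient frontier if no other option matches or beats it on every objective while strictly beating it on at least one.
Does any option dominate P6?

No

P1: worse on accuracy (83.6 vs 91.6).
P2: worse on sample rate (245 vs 976).
P3: worse on sample rate (462 vs 976).
P4: worse on accuracy (85.2 vs 91.6).
P5: worse on accuracy (91.5 vs 91.6).
P7: worse on accuracy (86.0 vs 91.6).
P8: worse on accuracy (81.9 vs 91.6).
P9: worse on accuracy (88.9 vs 91.6).
P10: worse on sample rate (660 vs 976).
P11: worse on sample rate (964 vs 976).
No option is at least as good as P6 on every objective and strictly better on one.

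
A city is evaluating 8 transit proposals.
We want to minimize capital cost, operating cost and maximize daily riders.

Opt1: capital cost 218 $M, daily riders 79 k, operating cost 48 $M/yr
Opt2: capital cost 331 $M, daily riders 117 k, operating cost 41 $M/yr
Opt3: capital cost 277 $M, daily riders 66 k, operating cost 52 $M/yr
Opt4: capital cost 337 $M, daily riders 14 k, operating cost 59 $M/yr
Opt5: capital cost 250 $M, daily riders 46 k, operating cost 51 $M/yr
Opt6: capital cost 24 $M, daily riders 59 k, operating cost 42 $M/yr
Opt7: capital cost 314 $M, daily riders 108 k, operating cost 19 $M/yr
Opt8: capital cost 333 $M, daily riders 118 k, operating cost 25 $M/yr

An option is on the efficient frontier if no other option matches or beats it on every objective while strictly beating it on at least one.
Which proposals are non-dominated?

Opt1, Opt2, Opt6, Opt7, Opt8

Opt1: not dominated.
Opt2: not dominated.
Opt3: dominated by Opt1 (capital cost 218≤277, daily riders 79≥66, operating cost 48≤52).
Opt4: dominated by Opt1 (capital cost 218≤337, daily riders 79≥14, operating cost 48≤59).
Opt5: dominated by Opt1 (capital cost 218≤250, daily riders 79≥46, operating cost 48≤51).
Opt6: not dominated (best capital cost).
Opt7: not dominated (best operating cost).
Opt8: not dominated (best daily riders).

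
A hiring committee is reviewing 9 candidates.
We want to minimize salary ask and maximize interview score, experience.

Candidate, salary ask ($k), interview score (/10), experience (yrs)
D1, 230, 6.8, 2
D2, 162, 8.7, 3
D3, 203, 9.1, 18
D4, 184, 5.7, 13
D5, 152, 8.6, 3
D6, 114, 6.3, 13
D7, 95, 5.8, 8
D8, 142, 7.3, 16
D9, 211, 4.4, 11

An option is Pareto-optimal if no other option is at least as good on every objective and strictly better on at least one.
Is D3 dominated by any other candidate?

No

D1: worse on salary ask (230 vs 203).
D2: worse on interview score (8.7 vs 9.1).
D4: worse on interview score (5.7 vs 9.1).
D5: worse on interview score (8.6 vs 9.1).
D6: worse on interview score (6.3 vs 9.1).
D7: worse on interview score (5.8 vs 9.1).
D8: worse on interview score (7.3 vs 9.1).
D9: worse on salary ask (211 vs 203).
No option is at least as good as D3 on every objective and strictly better on one.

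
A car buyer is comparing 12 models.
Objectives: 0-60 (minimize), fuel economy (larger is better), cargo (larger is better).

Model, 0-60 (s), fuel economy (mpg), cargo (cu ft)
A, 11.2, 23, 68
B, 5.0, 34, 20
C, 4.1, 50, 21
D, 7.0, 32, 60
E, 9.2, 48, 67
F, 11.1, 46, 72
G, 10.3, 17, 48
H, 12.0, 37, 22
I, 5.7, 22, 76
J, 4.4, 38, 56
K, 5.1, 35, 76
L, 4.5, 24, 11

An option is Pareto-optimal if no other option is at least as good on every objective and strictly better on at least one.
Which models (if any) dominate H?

E, F, J

E: 0-60 9.2≤12.0, fuel economy 48≥37, cargo 67≥22 — dominates H.
F: 0-60 11.1≤12.0, fuel economy 46≥37, cargo 72≥22 — dominates H.
J: 0-60 4.4≤12.0, fuel economy 38≥37, cargo 56≥22 — dominates H.
Others (A, B, C, D, G, I, K, L) are each worse than H on at least one objective.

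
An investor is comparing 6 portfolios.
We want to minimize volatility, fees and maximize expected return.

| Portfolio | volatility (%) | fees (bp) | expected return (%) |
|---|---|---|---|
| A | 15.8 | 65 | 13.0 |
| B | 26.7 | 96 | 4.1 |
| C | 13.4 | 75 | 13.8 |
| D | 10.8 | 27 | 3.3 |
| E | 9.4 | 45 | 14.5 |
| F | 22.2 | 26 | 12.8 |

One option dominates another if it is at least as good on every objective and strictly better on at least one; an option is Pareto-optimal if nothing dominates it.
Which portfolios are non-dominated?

A: dominated by E (volatility 9.4≤15.8, fees 45≤65, expected return 14.5≥13.0).
B: dominated by A (volatility 15.8≤26.7, fees 65≤96, expected return 13.0≥4.1).
C: dominated by E (volatility 9.4≤13.4, fees 45≤75, expected return 14.5≥13.8).
D: not dominated.
E: not dominated (best volatility).
F: not dominated (best fees).

D, E, F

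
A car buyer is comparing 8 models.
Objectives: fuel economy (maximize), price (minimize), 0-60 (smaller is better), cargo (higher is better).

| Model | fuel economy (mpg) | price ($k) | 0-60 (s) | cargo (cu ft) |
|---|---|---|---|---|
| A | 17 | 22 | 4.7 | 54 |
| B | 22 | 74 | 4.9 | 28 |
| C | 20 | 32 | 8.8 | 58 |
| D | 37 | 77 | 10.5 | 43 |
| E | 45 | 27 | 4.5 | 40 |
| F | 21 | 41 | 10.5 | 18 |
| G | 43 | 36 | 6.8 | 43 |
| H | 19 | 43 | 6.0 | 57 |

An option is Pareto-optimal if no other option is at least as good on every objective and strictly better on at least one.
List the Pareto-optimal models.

A, C, E, G, H

A: not dominated (best price).
B: dominated by E (fuel economy 45≥22, price 27≤74, 0-60 4.5≤4.9, cargo 40≥28).
C: not dominated (best cargo).
D: dominated by G (fuel economy 43≥37, price 36≤77, 0-60 6.8≤10.5, cargo 43≥43).
E: not dominated (best fuel economy).
F: dominated by E (fuel economy 45≥21, price 27≤41, 0-60 4.5≤10.5, cargo 40≥18).
G: not dominated.
H: not dominated.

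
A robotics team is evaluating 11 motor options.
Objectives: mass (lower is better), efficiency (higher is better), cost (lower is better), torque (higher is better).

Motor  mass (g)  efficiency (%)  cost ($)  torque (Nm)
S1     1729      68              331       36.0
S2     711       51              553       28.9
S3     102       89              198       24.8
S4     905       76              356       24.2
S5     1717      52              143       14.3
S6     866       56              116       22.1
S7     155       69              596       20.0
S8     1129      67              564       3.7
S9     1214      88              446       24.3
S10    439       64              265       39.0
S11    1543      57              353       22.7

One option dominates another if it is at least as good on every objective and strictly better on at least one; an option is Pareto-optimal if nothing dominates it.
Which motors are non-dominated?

S1: not dominated.
S2: dominated by S10 (mass 439≤711, efficiency 64≥51, cost 265≤553, torque 39.0≥28.9).
S3: not dominated (best mass).
S4: dominated by S3 (mass 102≤905, efficiency 89≥76, cost 198≤356, torque 24.8≥24.2).
S5: dominated by S6 (mass 866≤1717, efficiency 56≥52, cost 116≤143, torque 22.1≥14.3).
S6: not dominated (best cost).
S7: dominated by S3 (mass 102≤155, efficiency 89≥69, cost 198≤596, torque 24.8≥20.0).
S8: dominated by S3 (mass 102≤1129, efficiency 89≥67, cost 198≤564, torque 24.8≥3.7).
S9: dominated by S3 (mass 102≤1214, efficiency 89≥88, cost 198≤446, torque 24.8≥24.3).
S10: not dominated (best torque).
S11: dominated by S3 (mass 102≤1543, efficiency 89≥57, cost 198≤353, torque 24.8≥22.7).

S1, S3, S6, S10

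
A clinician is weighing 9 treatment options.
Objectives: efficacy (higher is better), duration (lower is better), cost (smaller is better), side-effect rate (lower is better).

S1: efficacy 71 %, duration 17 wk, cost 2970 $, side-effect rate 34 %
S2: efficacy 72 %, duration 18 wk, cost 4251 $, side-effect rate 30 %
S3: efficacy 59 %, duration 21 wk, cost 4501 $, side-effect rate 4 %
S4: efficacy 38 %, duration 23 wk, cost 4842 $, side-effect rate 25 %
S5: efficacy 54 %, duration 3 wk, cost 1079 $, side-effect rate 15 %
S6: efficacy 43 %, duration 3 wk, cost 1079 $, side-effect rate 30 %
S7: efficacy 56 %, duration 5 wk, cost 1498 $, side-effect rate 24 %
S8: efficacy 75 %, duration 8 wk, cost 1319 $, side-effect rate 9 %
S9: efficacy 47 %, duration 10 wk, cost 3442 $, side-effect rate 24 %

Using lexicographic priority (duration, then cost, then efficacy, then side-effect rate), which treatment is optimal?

S5

First minimize duration: best is 3, kept {S5, S6}.
Then minimize cost: best is 1079, kept {S5, S6}.
Then maximize efficacy: best is 54, kept {S5}.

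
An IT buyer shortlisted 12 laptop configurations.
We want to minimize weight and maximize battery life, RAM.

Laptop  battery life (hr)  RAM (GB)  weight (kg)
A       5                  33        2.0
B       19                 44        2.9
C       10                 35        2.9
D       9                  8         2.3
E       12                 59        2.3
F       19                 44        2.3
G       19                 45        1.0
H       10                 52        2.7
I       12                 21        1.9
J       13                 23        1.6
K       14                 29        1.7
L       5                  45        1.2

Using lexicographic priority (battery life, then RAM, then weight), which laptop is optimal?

First maximize battery life: best is 19, kept {B, F, G}.
Then maximize RAM: best is 45, kept {G}.

G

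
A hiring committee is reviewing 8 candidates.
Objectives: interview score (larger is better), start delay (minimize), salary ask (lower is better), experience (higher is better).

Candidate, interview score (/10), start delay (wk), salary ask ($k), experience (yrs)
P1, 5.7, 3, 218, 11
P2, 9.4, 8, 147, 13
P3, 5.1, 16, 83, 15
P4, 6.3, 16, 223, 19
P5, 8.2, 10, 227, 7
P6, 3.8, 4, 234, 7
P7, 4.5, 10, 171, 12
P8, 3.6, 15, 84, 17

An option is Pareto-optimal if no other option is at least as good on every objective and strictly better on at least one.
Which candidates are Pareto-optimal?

P1, P2, P3, P4, P8

P1: not dominated (best start delay).
P2: not dominated (best interview score).
P3: not dominated (best salary ask).
P4: not dominated (best experience).
P5: dominated by P2 (interview score 9.4≥8.2, start delay 8≤10, salary ask 147≤227, experience 13≥7).
P6: dominated by P1 (interview score 5.7≥3.8, start delay 3≤4, salary ask 218≤234, experience 11≥7).
P7: dominated by P2 (interview score 9.4≥4.5, start delay 8≤10, salary ask 147≤171, experience 13≥12).
P8: not dominated.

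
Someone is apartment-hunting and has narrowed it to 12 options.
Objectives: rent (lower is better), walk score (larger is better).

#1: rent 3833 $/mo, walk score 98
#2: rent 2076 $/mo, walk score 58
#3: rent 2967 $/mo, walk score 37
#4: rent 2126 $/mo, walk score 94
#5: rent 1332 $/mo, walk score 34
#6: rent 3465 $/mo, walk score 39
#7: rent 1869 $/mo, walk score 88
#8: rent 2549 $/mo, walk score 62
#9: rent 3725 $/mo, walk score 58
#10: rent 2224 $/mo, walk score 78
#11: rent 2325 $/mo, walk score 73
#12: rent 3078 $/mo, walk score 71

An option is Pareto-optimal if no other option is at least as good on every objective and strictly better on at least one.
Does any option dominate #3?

#2 vs #3: rent 2076≤2967, walk score 58≥37 — #2 is at least as good on every objective and strictly better on at least one, so #2 dominates #3.

Yes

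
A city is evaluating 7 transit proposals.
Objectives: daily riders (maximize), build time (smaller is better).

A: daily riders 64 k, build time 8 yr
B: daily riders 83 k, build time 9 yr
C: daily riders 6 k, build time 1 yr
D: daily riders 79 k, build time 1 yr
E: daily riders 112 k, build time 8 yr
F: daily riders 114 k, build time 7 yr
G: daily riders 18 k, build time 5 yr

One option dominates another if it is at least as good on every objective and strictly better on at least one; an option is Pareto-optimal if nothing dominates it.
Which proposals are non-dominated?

A: dominated by D (daily riders 79≥64, build time 1≤8).
B: dominated by E (daily riders 112≥83, build time 8≤9).
C: dominated by D (daily riders 79≥6, build time 1≤1).
D: not dominated.
E: dominated by F (daily riders 114≥112, build time 7≤8).
F: not dominated (best daily riders).
G: dominated by D (daily riders 79≥18, build time 1≤5).

D, F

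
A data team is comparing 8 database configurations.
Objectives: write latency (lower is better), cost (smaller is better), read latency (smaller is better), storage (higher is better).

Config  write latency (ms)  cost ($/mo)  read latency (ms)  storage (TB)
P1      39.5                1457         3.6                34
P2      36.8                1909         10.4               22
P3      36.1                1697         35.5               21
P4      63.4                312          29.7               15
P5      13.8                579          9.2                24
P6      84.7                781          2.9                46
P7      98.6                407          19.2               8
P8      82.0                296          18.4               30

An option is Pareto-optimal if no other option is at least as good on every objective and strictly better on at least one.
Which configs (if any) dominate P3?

P5: write latency 13.8≤36.1, cost 579≤1697, read latency 9.2≤35.5, storage 24≥21 — dominates P3.
Others (P1, P2, P4, P6, P7, P8) are each worse than P3 on at least one objective.

P5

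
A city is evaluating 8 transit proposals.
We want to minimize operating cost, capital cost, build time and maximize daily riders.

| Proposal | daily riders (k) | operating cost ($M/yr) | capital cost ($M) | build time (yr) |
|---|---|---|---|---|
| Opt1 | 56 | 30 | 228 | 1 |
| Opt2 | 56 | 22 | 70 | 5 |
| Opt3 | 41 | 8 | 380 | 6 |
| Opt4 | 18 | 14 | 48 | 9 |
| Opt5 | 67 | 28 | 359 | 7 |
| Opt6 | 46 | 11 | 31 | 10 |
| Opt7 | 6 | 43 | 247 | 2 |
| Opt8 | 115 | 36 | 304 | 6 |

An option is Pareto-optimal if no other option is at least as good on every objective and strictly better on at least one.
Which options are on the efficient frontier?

Opt1, Opt2, Opt3, Opt4, Opt5, Opt6, Opt8

Opt1: not dominated (best build time).
Opt2: not dominated.
Opt3: not dominated (best operating cost).
Opt4: not dominated.
Opt5: not dominated.
Opt6: not dominated (best capital cost).
Opt7: dominated by Opt1 (daily riders 56≥6, operating cost 30≤43, capital cost 228≤247, build time 1≤2).
Opt8: not dominated (best daily riders).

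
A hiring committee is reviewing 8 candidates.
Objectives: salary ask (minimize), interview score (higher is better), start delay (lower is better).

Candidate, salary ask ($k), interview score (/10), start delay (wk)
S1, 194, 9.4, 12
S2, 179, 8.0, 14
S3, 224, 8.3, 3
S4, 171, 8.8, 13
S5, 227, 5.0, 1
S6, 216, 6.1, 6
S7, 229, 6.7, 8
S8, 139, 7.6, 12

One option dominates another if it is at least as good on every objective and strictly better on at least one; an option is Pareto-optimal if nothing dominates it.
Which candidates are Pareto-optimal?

S1: not dominated (best interview score).
S2: dominated by S4 (salary ask 171≤179, interview score 8.8≥8.0, start delay 13≤14).
S3: not dominated.
S4: not dominated.
S5: not dominated (best start delay).
S6: not dominated.
S7: dominated by S3 (salary ask 224≤229, interview score 8.3≥6.7, start delay 3≤8).
S8: not dominated (best salary ask).

S1, S3, S4, S5, S6, S8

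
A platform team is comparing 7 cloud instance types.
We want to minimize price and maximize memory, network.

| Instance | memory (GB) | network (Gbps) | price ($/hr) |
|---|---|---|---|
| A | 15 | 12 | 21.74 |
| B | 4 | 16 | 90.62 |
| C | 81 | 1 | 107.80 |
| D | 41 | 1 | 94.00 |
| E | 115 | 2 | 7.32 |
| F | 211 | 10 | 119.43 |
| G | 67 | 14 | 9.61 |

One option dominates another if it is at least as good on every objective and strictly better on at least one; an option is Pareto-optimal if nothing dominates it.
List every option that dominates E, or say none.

A: worse on memory (15 vs 115).
B: worse on memory (4 vs 115).
C: worse on memory (81 vs 115).
D: worse on memory (41 vs 115).
F: worse on price (119.43 vs 7.32).
G: worse on memory (67 vs 115).
No option dominates E.

none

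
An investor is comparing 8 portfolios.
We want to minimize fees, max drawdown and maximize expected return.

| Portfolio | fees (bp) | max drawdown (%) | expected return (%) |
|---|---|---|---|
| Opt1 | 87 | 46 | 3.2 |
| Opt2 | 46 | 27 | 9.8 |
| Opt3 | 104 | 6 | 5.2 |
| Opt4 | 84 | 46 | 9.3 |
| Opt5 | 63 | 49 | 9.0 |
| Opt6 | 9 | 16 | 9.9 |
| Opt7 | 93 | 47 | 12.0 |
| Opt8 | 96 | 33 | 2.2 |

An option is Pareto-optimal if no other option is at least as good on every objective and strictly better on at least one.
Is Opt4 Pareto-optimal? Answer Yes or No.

Opt2 vs Opt4: fees 46≤84, max drawdown 27≤46, expected return 9.8≥9.3 — Opt2 is at least as good on every objective and strictly better on at least one, so Opt2 dominates Opt4.

No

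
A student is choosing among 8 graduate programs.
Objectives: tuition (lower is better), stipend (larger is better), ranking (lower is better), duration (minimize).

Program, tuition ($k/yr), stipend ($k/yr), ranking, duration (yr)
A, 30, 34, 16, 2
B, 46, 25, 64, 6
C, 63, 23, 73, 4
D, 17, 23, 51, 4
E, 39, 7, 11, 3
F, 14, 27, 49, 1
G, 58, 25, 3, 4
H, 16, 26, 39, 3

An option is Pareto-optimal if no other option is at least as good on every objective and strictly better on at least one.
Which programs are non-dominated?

A: not dominated (best stipend).
B: dominated by A (tuition 30≤46, stipend 34≥25, ranking 16≤64, duration 2≤6).
C: dominated by A (tuition 30≤63, stipend 34≥23, ranking 16≤73, duration 2≤4).
D: dominated by F (tuition 14≤17, stipend 27≥23, ranking 49≤51, duration 1≤4).
E: not dominated.
F: not dominated (best tuition).
G: not dominated (best ranking).
H: not dominated.

A, E, F, G, H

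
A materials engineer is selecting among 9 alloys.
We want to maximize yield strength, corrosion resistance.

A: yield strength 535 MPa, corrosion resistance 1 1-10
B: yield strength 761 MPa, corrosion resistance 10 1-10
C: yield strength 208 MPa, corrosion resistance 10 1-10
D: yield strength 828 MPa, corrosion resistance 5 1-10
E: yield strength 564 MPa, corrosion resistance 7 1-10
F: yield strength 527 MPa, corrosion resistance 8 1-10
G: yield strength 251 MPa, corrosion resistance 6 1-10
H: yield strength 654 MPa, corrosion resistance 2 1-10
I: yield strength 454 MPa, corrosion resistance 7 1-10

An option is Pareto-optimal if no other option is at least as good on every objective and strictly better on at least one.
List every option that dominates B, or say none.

A: worse on yield strength (535 vs 761).
C: worse on yield strength (208 vs 761).
D: worse on corrosion resistance (5 vs 10).
E: worse on yield strength (564 vs 761).
F: worse on yield strength (527 vs 761).
G: worse on yield strength (251 vs 761).
H: worse on yield strength (654 vs 761).
I: worse on yield strength (454 vs 761).
No option dominates B.

none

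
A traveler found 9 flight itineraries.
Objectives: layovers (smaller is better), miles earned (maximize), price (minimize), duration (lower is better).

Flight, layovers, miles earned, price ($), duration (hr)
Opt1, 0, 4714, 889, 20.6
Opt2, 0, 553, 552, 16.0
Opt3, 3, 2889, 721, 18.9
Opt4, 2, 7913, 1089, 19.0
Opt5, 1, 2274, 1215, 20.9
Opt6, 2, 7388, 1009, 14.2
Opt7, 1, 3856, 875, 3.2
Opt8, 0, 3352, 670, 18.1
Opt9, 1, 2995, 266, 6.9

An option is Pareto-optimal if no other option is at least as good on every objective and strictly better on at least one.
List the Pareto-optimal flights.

Opt1: not dominated.
Opt2: not dominated.
Opt3: dominated by Opt8 (layovers 0≤3, miles earned 3352≥2889, price 670≤721, duration 18.1≤18.9).
Opt4: not dominated (best miles earned).
Opt5: dominated by Opt1 (layovers 0≤1, miles earned 4714≥2274, price 889≤1215, duration 20.6≤20.9).
Opt6: not dominated.
Opt7: not dominated (best duration).
Opt8: not dominated.
Opt9: not dominated (best price).

Opt1, Opt2, Opt4, Opt6, Opt7, Opt8, Opt9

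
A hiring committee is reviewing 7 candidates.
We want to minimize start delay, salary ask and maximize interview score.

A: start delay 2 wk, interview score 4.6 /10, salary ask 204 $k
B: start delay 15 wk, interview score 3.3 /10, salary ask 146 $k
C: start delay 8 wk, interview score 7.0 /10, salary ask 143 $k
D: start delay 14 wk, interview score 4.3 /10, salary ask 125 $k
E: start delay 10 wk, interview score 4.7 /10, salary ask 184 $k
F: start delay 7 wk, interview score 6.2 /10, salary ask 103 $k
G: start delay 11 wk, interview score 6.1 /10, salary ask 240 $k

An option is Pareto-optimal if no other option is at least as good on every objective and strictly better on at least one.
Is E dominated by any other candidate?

C vs E: start delay 8≤10, interview score 7.0≥4.7, salary ask 143≤184 — C is at least as good on every objective and strictly better on at least one, so C dominates E.

Yes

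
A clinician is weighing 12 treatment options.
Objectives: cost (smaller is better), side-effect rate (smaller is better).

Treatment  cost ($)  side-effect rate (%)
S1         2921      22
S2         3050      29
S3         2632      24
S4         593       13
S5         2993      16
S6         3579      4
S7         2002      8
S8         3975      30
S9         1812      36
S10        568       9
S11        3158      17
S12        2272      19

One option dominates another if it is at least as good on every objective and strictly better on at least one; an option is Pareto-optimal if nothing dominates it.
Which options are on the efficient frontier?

S6, S7, S10

S1: dominated by S4 (cost 593≤2921, side-effect rate 13≤22).
S2: dominated by S1 (cost 2921≤3050, side-effect rate 22≤29).
S3: dominated by S4 (cost 593≤2632, side-effect rate 13≤24).
S4: dominated by S10 (cost 568≤593, side-effect rate 9≤13).
S5: dominated by S4 (cost 593≤2993, side-effect rate 13≤16).
S6: not dominated (best side-effect rate).
S7: not dominated.
S8: dominated by S1 (cost 2921≤3975, side-effect rate 22≤30).
S9: dominated by S4 (cost 593≤1812, side-effect rate 13≤36).
S10: not dominated (best cost).
S11: dominated by S4 (cost 593≤3158, side-effect rate 13≤17).
S12: dominated by S4 (cost 593≤2272, side-effect rate 13≤19).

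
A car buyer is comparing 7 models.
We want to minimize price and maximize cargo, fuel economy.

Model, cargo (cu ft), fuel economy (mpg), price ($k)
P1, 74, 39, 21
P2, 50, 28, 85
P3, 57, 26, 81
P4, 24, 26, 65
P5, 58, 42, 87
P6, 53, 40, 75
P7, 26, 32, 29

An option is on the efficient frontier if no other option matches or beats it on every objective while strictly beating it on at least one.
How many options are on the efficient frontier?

P1: not dominated (best cargo).
P2: dominated by P1 (cargo 74≥50, fuel economy 39≥28, price 21≤85).
P3: dominated by P1 (cargo 74≥57, fuel economy 39≥26, price 21≤81).
P4: dominated by P1 (cargo 74≥24, fuel economy 39≥26, price 21≤65).
P5: not dominated (best fuel economy).
P6: not dominated.
P7: dominated by P1 (cargo 74≥26, fuel economy 39≥32, price 21≤29).
Pareto-optimal: P1, P5, P6 → 3.

3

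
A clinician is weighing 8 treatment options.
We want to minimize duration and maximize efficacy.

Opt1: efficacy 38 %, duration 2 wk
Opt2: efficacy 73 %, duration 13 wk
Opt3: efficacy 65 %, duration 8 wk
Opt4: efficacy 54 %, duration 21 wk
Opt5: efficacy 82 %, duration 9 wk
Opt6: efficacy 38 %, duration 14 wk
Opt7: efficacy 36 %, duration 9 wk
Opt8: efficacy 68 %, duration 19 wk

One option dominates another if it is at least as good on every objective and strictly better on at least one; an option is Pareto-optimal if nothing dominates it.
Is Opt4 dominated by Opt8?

Yes

Opt8 vs Opt4: efficacy 68≥54, duration 19≤21 — Opt8 is at least as good on every objective with at least one strict improvement.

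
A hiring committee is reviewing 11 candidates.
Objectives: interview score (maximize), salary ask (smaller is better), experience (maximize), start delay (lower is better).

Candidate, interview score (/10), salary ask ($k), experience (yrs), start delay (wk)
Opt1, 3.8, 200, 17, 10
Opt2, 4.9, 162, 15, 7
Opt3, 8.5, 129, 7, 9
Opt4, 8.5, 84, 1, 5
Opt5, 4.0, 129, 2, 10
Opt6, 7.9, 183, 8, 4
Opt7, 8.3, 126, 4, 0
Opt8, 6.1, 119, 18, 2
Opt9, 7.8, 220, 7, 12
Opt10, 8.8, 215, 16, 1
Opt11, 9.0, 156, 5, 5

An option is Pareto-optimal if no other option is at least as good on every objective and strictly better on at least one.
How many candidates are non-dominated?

7

Opt1: dominated by Opt8 (interview score 6.1≥3.8, salary ask 119≤200, experience 18≥17, start delay 2≤10).
Opt2: dominated by Opt8 (interview score 6.1≥4.9, salary ask 119≤162, experience 18≥15, start delay 2≤7).
Opt3: not dominated.
Opt4: not dominated (best salary ask).
Opt5: dominated by Opt3 (interview score 8.5≥4.0, salary ask 129≤129, experience 7≥2, start delay 9≤10).
Opt6: not dominated.
Opt7: not dominated (best start delay).
Opt8: not dominated (best experience).
Opt9: dominated by Opt3 (interview score 8.5≥7.8, salary ask 129≤220, experience 7≥7, start delay 9≤12).
Opt10: not dominated.
Opt11: not dominated (best interview score).
Pareto-optimal: Opt3, Opt4, Opt6, Opt7, Opt8, Opt10, Opt11 → 7.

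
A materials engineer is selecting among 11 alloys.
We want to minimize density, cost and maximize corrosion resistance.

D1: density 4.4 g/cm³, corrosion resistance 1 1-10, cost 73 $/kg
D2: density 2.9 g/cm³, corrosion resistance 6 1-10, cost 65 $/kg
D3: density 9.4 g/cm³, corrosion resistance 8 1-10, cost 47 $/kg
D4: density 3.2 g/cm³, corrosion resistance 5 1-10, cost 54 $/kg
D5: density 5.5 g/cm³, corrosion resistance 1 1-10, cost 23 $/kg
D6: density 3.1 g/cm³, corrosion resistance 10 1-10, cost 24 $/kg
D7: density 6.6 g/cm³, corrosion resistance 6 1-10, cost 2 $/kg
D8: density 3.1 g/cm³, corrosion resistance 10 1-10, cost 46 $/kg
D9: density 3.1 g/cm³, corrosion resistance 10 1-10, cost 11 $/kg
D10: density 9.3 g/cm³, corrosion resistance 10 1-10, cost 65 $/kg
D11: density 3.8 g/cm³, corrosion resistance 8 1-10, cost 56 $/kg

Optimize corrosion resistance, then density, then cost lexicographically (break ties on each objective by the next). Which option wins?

First maximize corrosion resistance: best is 10, kept {D6, D8, D9, D10}.
Then minimize density: best is 3.1, kept {D6, D8, D9}.
Then minimize cost: best is 11, kept {D9}.

D9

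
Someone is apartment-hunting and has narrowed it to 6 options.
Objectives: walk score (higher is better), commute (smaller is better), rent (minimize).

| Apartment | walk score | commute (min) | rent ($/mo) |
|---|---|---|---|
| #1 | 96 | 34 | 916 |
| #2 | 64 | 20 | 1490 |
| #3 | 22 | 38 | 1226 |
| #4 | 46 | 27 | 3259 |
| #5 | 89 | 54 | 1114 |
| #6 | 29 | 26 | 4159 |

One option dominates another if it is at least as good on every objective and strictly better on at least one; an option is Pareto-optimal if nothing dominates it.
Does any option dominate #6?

Yes

#2 vs #6: walk score 64≥29, commute 20≤26, rent 1490≤4159 — #2 is at least as good on every objective and strictly better on at least one, so #2 dominates #6.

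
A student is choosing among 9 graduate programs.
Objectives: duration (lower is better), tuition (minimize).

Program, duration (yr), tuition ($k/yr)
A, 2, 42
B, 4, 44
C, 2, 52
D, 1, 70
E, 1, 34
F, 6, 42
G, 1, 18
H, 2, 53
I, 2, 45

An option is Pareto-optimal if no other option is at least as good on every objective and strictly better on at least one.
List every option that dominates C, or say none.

A, E, G, I

A: duration 2≤2, tuition 42≤52 — dominates C.
E: duration 1≤2, tuition 34≤52 — dominates C.
G: duration 1≤2, tuition 18≤52 — dominates C.
I: duration 2≤2, tuition 45≤52 — dominates C.
Others (B, D, F, H) are each worse than C on at least one objective.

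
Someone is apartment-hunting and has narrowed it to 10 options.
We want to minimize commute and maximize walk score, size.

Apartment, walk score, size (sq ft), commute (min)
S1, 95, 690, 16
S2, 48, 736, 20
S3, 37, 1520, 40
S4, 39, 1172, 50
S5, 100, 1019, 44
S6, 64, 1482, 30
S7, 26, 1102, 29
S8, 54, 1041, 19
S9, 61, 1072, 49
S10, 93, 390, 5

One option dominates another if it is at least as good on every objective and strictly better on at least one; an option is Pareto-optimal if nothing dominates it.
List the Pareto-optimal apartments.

S1: not dominated.
S2: dominated by S8 (walk score 54≥48, size 1041≥736, commute 19≤20).
S3: not dominated (best size).
S4: dominated by S6 (walk score 64≥39, size 1482≥1172, commute 30≤50).
S5: not dominated (best walk score).
S6: not dominated.
S7: not dominated.
S8: not dominated.
S9: dominated by S6 (walk score 64≥61, size 1482≥1072, commute 30≤49).
S10: not dominated (best commute).

S1, S3, S5, S6, S7, S8, S10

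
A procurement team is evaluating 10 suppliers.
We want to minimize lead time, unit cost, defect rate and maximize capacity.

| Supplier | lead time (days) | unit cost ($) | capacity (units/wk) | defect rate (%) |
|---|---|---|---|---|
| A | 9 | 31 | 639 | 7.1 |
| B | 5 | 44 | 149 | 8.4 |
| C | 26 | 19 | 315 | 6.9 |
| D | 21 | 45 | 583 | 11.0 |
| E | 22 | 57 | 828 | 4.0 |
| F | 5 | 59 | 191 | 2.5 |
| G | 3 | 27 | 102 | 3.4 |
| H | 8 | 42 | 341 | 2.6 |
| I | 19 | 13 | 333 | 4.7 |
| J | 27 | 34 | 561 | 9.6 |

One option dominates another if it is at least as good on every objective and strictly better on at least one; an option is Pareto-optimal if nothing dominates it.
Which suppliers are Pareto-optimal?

A: not dominated.
B: not dominated.
C: dominated by I (lead time 19≤26, unit cost 13≤19, capacity 333≥315, defect rate 4.7≤6.9).
D: dominated by A (lead time 9≤21, unit cost 31≤45, capacity 639≥583, defect rate 7.1≤11.0).
E: not dominated (best capacity).
F: not dominated (best defect rate).
G: not dominated (best lead time).
H: not dominated.
I: not dominated (best unit cost).
J: dominated by A (lead time 9≤27, unit cost 31≤34, capacity 639≥561, defect rate 7.1≤9.6).

A, B, E, F, G, H, I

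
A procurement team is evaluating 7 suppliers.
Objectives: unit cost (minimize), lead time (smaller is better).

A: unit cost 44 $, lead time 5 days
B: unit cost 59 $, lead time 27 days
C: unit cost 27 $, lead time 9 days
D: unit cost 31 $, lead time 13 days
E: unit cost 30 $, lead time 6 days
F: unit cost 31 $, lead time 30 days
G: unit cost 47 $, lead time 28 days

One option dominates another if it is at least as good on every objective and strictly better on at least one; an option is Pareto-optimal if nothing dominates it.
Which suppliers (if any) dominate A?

none

B: worse on unit cost (59 vs 44).
C: worse on lead time (9 vs 5).
D: worse on lead time (13 vs 5).
E: worse on lead time (6 vs 5).
F: worse on lead time (30 vs 5).
G: worse on unit cost (47 vs 44).
No option dominates A.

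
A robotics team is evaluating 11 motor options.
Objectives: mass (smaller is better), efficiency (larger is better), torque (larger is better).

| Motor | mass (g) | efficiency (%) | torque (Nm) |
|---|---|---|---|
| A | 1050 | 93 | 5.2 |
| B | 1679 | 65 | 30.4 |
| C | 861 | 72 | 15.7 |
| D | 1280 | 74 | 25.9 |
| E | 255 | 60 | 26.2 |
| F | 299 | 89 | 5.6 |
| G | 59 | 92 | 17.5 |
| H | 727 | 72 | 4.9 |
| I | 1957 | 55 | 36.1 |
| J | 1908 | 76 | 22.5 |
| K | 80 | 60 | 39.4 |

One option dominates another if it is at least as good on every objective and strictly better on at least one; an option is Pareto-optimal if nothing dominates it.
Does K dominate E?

K vs E: mass 80≤255, efficiency 60≥60, torque 39.4≥26.2 — K is at least as good on every objective with at least one strict improvement.

Yes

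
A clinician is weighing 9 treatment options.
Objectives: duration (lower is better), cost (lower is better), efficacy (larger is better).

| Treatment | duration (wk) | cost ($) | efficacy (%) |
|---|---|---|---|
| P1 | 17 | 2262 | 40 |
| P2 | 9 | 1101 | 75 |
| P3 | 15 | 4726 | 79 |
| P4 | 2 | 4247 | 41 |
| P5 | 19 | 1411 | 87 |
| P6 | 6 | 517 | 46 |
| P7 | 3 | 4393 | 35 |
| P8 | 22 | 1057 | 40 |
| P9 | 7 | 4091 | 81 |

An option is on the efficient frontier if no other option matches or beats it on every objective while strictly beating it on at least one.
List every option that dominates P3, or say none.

P9

P9: duration 7≤15, cost 4091≤4726, efficacy 81≥79 — dominates P3.
Others (P1, P2, P4, P5, P6, P7, P8) are each worse than P3 on at least one objective.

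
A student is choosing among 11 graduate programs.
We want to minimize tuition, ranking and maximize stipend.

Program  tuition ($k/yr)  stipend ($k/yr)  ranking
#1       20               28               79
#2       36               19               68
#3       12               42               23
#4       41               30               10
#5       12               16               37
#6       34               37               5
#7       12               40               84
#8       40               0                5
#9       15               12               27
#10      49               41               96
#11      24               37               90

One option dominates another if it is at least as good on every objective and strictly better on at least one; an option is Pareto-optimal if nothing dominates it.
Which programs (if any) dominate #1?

#3: tuition 12≤20, stipend 42≥28, ranking 23≤79 — dominates #1.
Others (#2, #4, #5, #6, #7, #8, #9, #10, #11) are each worse than #1 on at least one objective.

#3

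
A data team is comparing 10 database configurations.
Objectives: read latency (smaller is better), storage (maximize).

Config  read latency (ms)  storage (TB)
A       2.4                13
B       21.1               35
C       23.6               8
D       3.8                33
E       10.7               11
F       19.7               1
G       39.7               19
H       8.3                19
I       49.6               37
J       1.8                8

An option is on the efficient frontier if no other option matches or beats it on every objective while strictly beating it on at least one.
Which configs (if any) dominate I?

none

A: worse on storage (13 vs 37).
B: worse on storage (35 vs 37).
C: worse on storage (8 vs 37).
D: worse on storage (33 vs 37).
E: worse on storage (11 vs 37).
F: worse on storage (1 vs 37).
G: worse on storage (19 vs 37).
H: worse on storage (19 vs 37).
J: worse on storage (8 vs 37).
No option dominates I.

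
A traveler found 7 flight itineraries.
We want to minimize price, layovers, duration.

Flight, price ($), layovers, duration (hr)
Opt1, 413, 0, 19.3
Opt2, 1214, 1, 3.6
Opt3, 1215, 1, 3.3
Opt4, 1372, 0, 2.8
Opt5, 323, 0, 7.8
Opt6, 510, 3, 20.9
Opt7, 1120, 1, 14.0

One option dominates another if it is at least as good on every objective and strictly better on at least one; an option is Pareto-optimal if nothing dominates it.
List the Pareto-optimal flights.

Opt2, Opt3, Opt4, Opt5

Opt1: dominated by Opt5 (price 323≤413, layovers 0≤0, duration 7.8≤19.3).
Opt2: not dominated.
Opt3: not dominated.
Opt4: not dominated (best duration).
Opt5: not dominated (best price).
Opt6: dominated by Opt1 (price 413≤510, layovers 0≤3, duration 19.3≤20.9).
Opt7: dominated by Opt5 (price 323≤1120, layovers 0≤1, duration 7.8≤14.0).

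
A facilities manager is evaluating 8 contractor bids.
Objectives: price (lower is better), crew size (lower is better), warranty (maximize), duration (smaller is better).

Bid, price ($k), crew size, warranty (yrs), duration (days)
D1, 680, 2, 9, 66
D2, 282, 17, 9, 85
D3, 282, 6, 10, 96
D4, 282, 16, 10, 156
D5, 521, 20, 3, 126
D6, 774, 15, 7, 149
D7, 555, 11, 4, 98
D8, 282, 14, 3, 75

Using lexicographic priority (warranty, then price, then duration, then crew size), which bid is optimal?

D3

First maximize warranty: best is 10, kept {D3, D4}.
Then minimize price: best is 282, kept {D3, D4}.
Then minimize duration: best is 96, kept {D3}.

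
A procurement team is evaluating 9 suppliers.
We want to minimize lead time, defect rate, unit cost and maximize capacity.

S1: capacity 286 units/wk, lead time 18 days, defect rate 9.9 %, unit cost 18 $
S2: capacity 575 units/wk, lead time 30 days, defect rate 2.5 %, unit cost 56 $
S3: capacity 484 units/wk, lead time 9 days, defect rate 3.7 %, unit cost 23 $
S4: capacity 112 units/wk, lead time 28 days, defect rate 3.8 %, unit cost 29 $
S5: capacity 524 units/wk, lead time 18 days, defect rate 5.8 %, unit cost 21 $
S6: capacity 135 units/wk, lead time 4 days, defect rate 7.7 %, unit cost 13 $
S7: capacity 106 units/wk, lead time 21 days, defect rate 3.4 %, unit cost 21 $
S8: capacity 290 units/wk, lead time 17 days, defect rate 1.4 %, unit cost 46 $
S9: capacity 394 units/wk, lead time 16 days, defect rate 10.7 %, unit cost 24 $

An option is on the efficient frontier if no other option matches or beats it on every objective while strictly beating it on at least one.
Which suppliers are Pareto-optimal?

S1: not dominated.
S2: not dominated (best capacity).
S3: not dominated.
S4: dominated by S3 (capacity 484≥112, lead time 9≤28, defect rate 3.7≤3.8, unit cost 23≤29).
S5: not dominated.
S6: not dominated (best lead time).
S7: not dominated.
S8: not dominated (best defect rate).
S9: dominated by S3 (capacity 484≥394, lead time 9≤16, defect rate 3.7≤10.7, unit cost 23≤24).

S1, S2, S3, S5, S6, S7, S8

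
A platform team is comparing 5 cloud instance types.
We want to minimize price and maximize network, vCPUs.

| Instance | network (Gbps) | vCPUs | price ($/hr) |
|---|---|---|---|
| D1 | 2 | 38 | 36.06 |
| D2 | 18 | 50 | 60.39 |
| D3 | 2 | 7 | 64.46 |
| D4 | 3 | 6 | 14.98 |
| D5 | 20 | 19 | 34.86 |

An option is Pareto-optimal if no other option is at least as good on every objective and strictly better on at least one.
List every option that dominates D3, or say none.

D1: network 2≥2, vCPUs 38≥7, price 36.06≤64.46 — dominates D3.
D2: network 18≥2, vCPUs 50≥7, price 60.39≤64.46 — dominates D3.
D5: network 20≥2, vCPUs 19≥7, price 34.86≤64.46 — dominates D3.
Others (D4) are each worse than D3 on at least one objective.

D1, D2, D5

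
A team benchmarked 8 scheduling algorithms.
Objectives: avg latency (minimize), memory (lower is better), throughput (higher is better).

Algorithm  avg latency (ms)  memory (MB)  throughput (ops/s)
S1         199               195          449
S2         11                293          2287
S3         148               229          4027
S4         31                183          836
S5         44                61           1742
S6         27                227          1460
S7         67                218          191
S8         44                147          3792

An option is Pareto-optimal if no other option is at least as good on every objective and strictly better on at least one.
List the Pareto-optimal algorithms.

S1: dominated by S4 (avg latency 31≤199, memory 183≤195, throughput 836≥449).
S2: not dominated (best avg latency).
S3: not dominated (best throughput).
S4: not dominated.
S5: not dominated (best memory).
S6: not dominated.
S7: dominated by S4 (avg latency 31≤67, memory 183≤218, throughput 836≥191).
S8: not dominated.

S2, S3, S4, S5, S6, S8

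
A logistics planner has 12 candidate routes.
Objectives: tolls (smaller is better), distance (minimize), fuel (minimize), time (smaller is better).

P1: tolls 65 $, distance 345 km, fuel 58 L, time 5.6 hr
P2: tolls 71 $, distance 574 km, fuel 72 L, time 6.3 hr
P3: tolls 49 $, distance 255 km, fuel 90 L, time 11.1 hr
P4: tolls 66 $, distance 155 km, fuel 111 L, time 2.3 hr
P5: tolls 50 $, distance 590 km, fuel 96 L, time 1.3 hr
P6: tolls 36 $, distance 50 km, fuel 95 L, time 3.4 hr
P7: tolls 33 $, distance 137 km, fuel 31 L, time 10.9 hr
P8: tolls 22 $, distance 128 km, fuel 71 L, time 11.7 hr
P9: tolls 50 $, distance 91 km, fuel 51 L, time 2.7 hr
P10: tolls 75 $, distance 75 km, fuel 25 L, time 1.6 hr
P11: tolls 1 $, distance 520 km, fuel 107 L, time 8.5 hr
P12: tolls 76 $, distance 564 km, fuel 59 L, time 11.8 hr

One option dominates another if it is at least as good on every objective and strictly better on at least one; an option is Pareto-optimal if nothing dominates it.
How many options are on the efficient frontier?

P1: dominated by P9 (tolls 50≤65, distance 91≤345, fuel 51≤58, time 2.7≤5.6).
P2: dominated by P1 (tolls 65≤71, distance 345≤574, fuel 58≤72, time 5.6≤6.3).
P3: dominated by P7 (tolls 33≤49, distance 137≤255, fuel 31≤90, time 10.9≤11.1).
P4: not dominated.
P5: not dominated (best time).
P6: not dominated (best distance).
P7: not dominated.
P8: not dominated.
P9: not dominated.
P10: not dominated (best fuel).
P11: not dominated (best tolls).
P12: dominated by P1 (tolls 65≤76, distance 345≤564, fuel 58≤59, time 5.6≤11.8).
Pareto-optimal: P4, P5, P6, P7, P8, P9, P10, P11 → 8.

8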